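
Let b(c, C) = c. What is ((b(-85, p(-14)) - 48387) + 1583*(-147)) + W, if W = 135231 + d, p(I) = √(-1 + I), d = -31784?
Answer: -177726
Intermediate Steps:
W = 103447 (W = 135231 - 31784 = 103447)
((b(-85, p(-14)) - 48387) + 1583*(-147)) + W = ((-85 - 48387) + 1583*(-147)) + 103447 = (-48472 - 232701) + 103447 = -281173 + 103447 = -177726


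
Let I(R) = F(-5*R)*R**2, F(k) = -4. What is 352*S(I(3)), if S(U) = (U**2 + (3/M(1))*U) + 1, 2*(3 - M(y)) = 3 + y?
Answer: 418528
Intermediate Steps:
M(y) = 3/2 - y/2 (M(y) = 3 - (3 + y)/2 = 3 + (-3/2 - y/2) = 3/2 - y/2)
I(R) = -4*R**2
S(U) = 1 + U**2 + 3*U (S(U) = (U**2 + (3/(3/2 - 1/2*1))*U) + 1 = (U**2 + (3/(3/2 - 1/2))*U) + 1 = (U**2 + (3/1)*U) + 1 = (U**2 + (3*1)*U) + 1 = (U**2 + 3*U) + 1 = 1 + U**2 + 3*U)
352*S(I(3)) = 352*(1 + (-4*3**2)**2 + 3*(-4*3**2)) = 352*(1 + (-4*9)**2 + 3*(-4*9)) = 352*(1 + (-36)**2 + 3*(-36)) = 352*(1 + 1296 - 108) = 352*1189 = 418528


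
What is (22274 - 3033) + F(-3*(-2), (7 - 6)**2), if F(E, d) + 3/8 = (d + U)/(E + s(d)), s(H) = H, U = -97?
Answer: 1076707/56 ≈ 19227.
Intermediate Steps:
F(E, d) = -3/8 + (-97 + d)/(E + d) (F(E, d) = -3/8 + (d - 97)/(E + d) = -3/8 + (-97 + d)/(E + d))
(22274 - 3033) + F(-3*(-2), (7 - 6)**2) = (22274 - 3033) + (-776 - (-9)*(-2) + 5*(7 - 6)**2)/(8*(-3*(-2) + (7 - 6)**2)) = 19241 + (-776 - 3*6 + 5*1**2)/(8*(6 + 1**2)) = 19241 + (-776 - 18 + 5*1)/(8*(6 + 1)) = 19241 + (1/8)*(-776 - 18 + 5)/7 = 19241 + (1/8)*(1/7)*(-789) = 19241 - 789/56 = 1076707/56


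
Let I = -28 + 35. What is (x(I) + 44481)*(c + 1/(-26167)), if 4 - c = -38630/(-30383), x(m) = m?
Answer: 96506316974488/795031961 ≈ 1.2139e+5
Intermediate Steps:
I = 7
c = 82902/30383 (c = 4 - (-38630)/(-30383) = 4 - (-38630)*(-1)/30383 = 4 - 1*38630/30383 = 4 - 38630/30383 = 82902/30383 ≈ 2.7286)
(x(I) + 44481)*(c + 1/(-26167)) = (7 + 44481)*(82902/30383 + 1/(-26167)) = 44488*(82902/30383 - 1/26167) = 44488*(2169266251/795031961) = 96506316974488/795031961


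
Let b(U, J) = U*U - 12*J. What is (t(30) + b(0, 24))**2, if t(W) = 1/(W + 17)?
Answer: 183196225/2209 ≈ 82932.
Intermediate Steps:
t(W) = 1/(17 + W)
b(U, J) = U**2 - 12*J
(t(30) + b(0, 24))**2 = (1/(17 + 30) + (0**2 - 12*24))**2 = (1/47 + (0 - 288))**2 = (1/47 - 288)**2 = (-13535/47)**2 = 183196225/2209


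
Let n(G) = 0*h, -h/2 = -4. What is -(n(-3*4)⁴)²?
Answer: 0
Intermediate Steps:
h = 8 (h = -2*(-4) = 8)
n(G) = 0 (n(G) = 0*8 = 0)
-(n(-3*4)⁴)² = -(0⁴)² = -1*0² = -1*0 = 0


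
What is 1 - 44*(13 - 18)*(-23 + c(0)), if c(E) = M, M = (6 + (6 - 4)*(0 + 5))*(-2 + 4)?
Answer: 1981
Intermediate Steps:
M = 32 (M = (6 + 2*5)*2 = (6 + 10)*2 = 16*2 = 32)
c(E) = 32
1 - 44*(13 - 18)*(-23 + c(0)) = 1 - 44*(13 - 18)*(-23 + 32) = 1 - (-220)*9 = 1 - 44*(-45) = 1 + 1980 = 1981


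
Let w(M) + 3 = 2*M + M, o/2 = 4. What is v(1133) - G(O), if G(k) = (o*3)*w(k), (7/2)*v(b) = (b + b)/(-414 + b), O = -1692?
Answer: 613507100/5033 ≈ 1.2190e+5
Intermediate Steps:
o = 8 (o = 2*4 = 8)
w(M) = -3 + 3*M (w(M) = -3 + (2*M + M) = -3 + 3*M)
v(b) = 4*b/(7*(-414 + b)) (v(b) = 2*((b + b)/(-414 + b))/7 = 2*((2*b)/(-414 + b))/7 = 2*(2*b/(-414 + b))/7 = 4*b/(7*(-414 + b)))
G(k) = -72 + 72*k (G(k) = (8*3)*(-3 + 3*k) = 24*(-3 + 3*k) = -72 + 72*k)
v(1133) - G(O) = (4/7)*1133/(-414 + 1133) - (-72 + 72*(-1692)) = (4/7)*1133/719 - (-72 - 121824) = (4/7)*1133*(1/719) - 1*(-121896) = 4532/5033 + 121896 = 613507100/5033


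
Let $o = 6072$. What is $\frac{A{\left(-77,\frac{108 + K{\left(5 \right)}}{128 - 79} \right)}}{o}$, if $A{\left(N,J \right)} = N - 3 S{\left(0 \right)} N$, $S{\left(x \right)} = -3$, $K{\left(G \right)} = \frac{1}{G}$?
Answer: $- \frac{35}{276} \approx -0.12681$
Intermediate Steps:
$A{\left(N,J \right)} = 10 N$ ($A{\left(N,J \right)} = N - 3 \left(- 3 N\right) = N + 9 N = 10 N$)
$\frac{A{\left(-77,\frac{108 + K{\left(5 \right)}}{128 - 79} \right)}}{o} = \frac{10 \left(-77\right)}{6072} = \left(-770\right) \frac{1}{6072} = - \frac{35}{276}$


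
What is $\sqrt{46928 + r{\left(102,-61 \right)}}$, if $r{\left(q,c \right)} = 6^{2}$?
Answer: $2 \sqrt{11741} \approx 216.71$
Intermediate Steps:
$r{\left(q,c \right)} = 36$
$\sqrt{46928 + r{\left(102,-61 \right)}} = \sqrt{46928 + 36} = \sqrt{46964} = 2 \sqrt{11741}$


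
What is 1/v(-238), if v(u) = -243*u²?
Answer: -1/13764492 ≈ -7.2651e-8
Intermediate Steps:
1/v(-238) = 1/(-243*(-238)²) = 1/(-243*56644) = 1/(-13764492) = -1/13764492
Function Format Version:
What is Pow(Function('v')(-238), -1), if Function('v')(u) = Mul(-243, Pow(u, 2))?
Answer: Rational(-1, 13764492) ≈ -7.2651e-8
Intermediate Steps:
Pow(Function('v')(-238), -1) = Pow(Mul(-243, Pow(-238, 2)), -1) = Pow(Mul(-243, 56644), -1) = Pow(-13764492, -1) = Rational(-1, 13764492)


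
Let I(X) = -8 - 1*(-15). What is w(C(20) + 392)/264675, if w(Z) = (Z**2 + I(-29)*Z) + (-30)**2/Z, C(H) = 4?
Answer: 1755493/2911425 ≈ 0.60297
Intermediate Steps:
I(X) = 7 (I(X) = -8 + 15 = 7)
w(Z) = Z**2 + 7*Z + 900/Z (w(Z) = (Z**2 + 7*Z) + (-30)**2/Z = (Z**2 + 7*Z) + 900/Z = Z**2 + 7*Z + 900/Z)
w(C(20) + 392)/264675 = ((900 + (4 + 392)**2*(7 + (4 + 392)))/(4 + 392))/264675 = ((900 + 396**2*(7 + 396))/396)*(1/264675) = ((900 + 156816*403)/396)*(1/264675) = ((900 + 63196848)/396)*(1/264675) = ((1/396)*63197748)*(1/264675) = (1755493/11)*(1/264675) = 1755493/2911425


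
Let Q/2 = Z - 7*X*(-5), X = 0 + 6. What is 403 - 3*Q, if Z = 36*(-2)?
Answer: -425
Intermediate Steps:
X = 6
Z = -72
Q = 276 (Q = 2*(-72 - 7*6*(-5)) = 2*(-72 - 42*(-5)) = 2*(-72 - 1*(-210)) = 2*(-72 + 210) = 2*138 = 276)
403 - 3*Q = 403 - 3*276 = 403 - 828 = -425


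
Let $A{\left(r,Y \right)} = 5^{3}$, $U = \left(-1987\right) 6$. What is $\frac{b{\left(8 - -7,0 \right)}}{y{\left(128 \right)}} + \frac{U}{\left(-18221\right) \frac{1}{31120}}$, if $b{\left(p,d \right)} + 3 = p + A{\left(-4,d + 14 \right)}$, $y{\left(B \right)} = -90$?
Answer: $\frac{33388641323}{1639890} \approx 20360.0$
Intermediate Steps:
$U = -11922$
$A{\left(r,Y \right)} = 125$
$b{\left(p,d \right)} = 122 + p$ ($b{\left(p,d \right)} = -3 + \left(p + 125\right) = -3 + \left(125 + p\right) = 122 + p$)
$\frac{b{\left(8 - -7,0 \right)}}{y{\left(128 \right)}} + \frac{U}{\left(-18221\right) \frac{1}{31120}} = \frac{122 + \left(8 - -7\right)}{-90} - \frac{11922}{\left(-18221\right) \frac{1}{31120}} = \left(122 + \left(8 + 7\right)\right) \left(- \frac{1}{90}\right) - \frac{11922}{\left(-18221\right) \frac{1}{31120}} = \left(122 + 15\right) \left(- \frac{1}{90}\right) - \frac{11922}{- \frac{18221}{31120}} = 137 \left(- \frac{1}{90}\right) - - \frac{371012640}{18221} = - \frac{137}{90} + \frac{371012640}{18221} = \frac{33388641323}{1639890}$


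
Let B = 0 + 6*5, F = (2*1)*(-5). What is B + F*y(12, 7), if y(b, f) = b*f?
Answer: -810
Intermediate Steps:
F = -10 (F = 2*(-5) = -10)
B = 30 (B = 0 + 30 = 30)
B + F*y(12, 7) = 30 - 120*7 = 30 - 10*84 = 30 - 840 = -810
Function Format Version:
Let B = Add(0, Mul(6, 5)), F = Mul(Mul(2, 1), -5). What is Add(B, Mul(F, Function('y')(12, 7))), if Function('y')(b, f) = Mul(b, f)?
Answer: -810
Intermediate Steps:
F = -10 (F = Mul(2, -5) = -10)
B = 30 (B = Add(0, 30) = 30)
Add(B, Mul(F, Function('y')(12, 7))) = Add(30, Mul(-10, Mul(12, 7))) = Add(30, Mul(-10, 84)) = Add(30, -840) = -810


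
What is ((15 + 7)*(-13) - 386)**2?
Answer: 451584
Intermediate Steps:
((15 + 7)*(-13) - 386)**2 = (22*(-13) - 386)**2 = (-286 - 386)**2 = (-672)**2 = 451584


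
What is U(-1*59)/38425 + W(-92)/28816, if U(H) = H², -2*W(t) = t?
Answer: 51038023/553627400 ≈ 0.092188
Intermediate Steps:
W(t) = -t/2
U(-1*59)/38425 + W(-92)/28816 = (-1*59)²/38425 - ½*(-92)/28816 = (-59)²*(1/38425) + 46*(1/28816) = 3481*(1/38425) + 23/14408 = 3481/38425 + 23/14408 = 51038023/553627400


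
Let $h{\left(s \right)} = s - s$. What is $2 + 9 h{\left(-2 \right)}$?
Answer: $2$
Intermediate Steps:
$h{\left(s \right)} = 0$
$2 + 9 h{\left(-2 \right)} = 2 + 9 \cdot 0 = 2 + 0 = 2$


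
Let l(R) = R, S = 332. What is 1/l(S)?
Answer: 1/332 ≈ 0.0030120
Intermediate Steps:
1/l(S) = 1/332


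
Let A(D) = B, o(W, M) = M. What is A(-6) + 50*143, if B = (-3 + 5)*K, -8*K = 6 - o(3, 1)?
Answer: 28595/4 ≈ 7148.8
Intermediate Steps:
K = -5/8 (K = -(6 - 1*1)/8 = -(6 - 1)/8 = -⅛*5 = -5/8 ≈ -0.62500)
B = -5/4 (B = (-3 + 5)*(-5/8) = 2*(-5/8) = -5/4 ≈ -1.2500)
A(D) = -5/4
A(-6) + 50*143 = -5/4 + 50*143 = -5/4 + 7150 = 28595/4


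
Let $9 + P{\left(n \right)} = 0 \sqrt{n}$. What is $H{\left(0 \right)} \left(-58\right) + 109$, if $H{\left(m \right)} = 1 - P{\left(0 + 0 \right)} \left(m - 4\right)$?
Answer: $2139$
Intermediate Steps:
$P{\left(n \right)} = -9$ ($P{\left(n \right)} = -9 + 0 \sqrt{n} = -9 + 0 = -9$)
$H{\left(m \right)} = -35 + 9 m$ ($H{\left(m \right)} = 1 - - 9 \left(m - 4\right) = 1 - - 9 \left(-4 + m\right) = 1 - \left(36 - 9 m\right) = 1 + \left(-36 + 9 m\right) = -35 + 9 m$)
$H{\left(0 \right)} \left(-58\right) + 109 = \left(-35 + 9 \cdot 0\right) \left(-58\right) + 109 = \left(-35 + 0\right) \left(-58\right) + 109 = \left(-35\right) \left(-58\right) + 109 = 2030 + 109 = 2139$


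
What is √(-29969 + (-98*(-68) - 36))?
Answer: I*√23341 ≈ 152.78*I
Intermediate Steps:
√(-29969 + (-98*(-68) - 36)) = √(-29969 + (6664 - 36)) = √(-29969 + 6628) = √(-23341) = I*√23341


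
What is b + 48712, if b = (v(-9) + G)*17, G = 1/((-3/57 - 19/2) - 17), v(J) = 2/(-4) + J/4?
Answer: 196410365/4036 ≈ 48665.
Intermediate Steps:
v(J) = -1/2 + J/4 (v(J) = 2*(-1/4) + J*(1/4) = -1/2 + J/4)
G = -38/1009 (G = 1/((-3*1/57 - 19*1/2) - 17) = 1/((-1/19 - 19/2) - 17) = 1/(-363/38 - 17) = 1/(-1009/38) = -38/1009 ≈ -0.037661)
b = -191267/4036 (b = ((-1/2 + (1/4)*(-9)) - 38/1009)*17 = ((-1/2 - 9/4) - 38/1009)*17 = (-11/4 - 38/1009)*17 = -11251/4036*17 = -191267/4036 ≈ -47.390)
b + 48712 = -191267/4036 + 48712 = 196410365/4036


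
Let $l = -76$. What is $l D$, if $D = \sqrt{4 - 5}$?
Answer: $- 76 i \approx - 76.0 i$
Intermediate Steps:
$D = i$ ($D = \sqrt{-1} = i \approx 1.0 i$)
$l D = - 76 i$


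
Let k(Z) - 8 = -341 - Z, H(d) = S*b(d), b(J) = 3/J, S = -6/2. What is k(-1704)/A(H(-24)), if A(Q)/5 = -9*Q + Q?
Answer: -457/5 ≈ -91.400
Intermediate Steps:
S = -3 (S = -6*1/2 = -3)
H(d) = -9/d
k(Z) = -333 - Z (k(Z) = 8 + (-341 - Z) = -333 - Z)
A(Q) = -40*Q (A(Q) = 5*(-9*Q + Q) = 5*(-8*Q) = -40*Q)
k(-1704)/A(H(-24)) = (-333 - 1*(-1704))/((-(-360)/(-24))) = (-333 + 1704)/((-(-360)*(-1)/24)) = 1371/((-40*3/8)) = 1371/(-15) = 1371*(-1/15) = -457/5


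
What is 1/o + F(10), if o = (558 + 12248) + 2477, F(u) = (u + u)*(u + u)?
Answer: 6113201/15283 ≈ 400.00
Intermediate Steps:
F(u) = 4*u**2 (F(u) = (2*u)*(2*u) = 4*u**2)
o = 15283 (o = 12806 + 2477 = 15283)
1/o + F(10) = 1/15283 + 4*10**2 = 1/15283 + 4*100 = 1/15283 + 400 = 6113201/15283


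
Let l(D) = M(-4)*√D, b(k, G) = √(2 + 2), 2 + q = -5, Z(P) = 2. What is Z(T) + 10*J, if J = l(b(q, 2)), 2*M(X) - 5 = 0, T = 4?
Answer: 2 + 25*√2 ≈ 37.355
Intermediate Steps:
M(X) = 5/2 (M(X) = 5/2 + (½)*0 = 5/2 + 0 = 5/2)
q = -7 (q = -2 - 5 = -7)
b(k, G) = 2 (b(k, G) = √4 = 2)
l(D) = 5*√D/2
J = 5*√2/2 ≈ 3.5355
Z(T) + 10*J = 2 + 10*(5*√2/2) = 2 + 25*√2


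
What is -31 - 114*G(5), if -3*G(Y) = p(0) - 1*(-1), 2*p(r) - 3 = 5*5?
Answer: 539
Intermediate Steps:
p(r) = 14 (p(r) = 3/2 + (5*5)/2 = 3/2 + (1/2)*25 = 3/2 + 25/2 = 14)
G(Y) = -5 (G(Y) = -(14 - 1*(-1))/3 = -(14 + 1)/3 = -1/3*15 = -5)
-31 - 114*G(5) = -31 - 114*(-5) = -31 + 570 = 539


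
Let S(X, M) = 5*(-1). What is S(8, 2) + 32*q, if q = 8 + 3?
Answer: 347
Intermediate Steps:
q = 11
S(X, M) = -5
S(8, 2) + 32*q = -5 + 32*11 = -5 + 352 = 347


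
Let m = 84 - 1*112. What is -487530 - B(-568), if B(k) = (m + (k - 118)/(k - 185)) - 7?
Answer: -367084421/753 ≈ -4.8750e+5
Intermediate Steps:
m = -28 (m = 84 - 112 = -28)
B(k) = -35 + (-118 + k)/(-185 + k) (B(k) = (-28 + (k - 118)/(k - 185)) - 7 = (-28 + (-118 + k)/(-185 + k)) - 7 = -35 + (-118 + k)/(-185 + k))
-487530 - B(-568) = -487530 - (6357 - 34*(-568))/(-185 - 568) = -487530 - (6357 + 19312)/(-753) = -487530 - (-1)*25669/753 = -487530 - 1*(-25669/753) = -487530 + 25669/753 = -367084421/753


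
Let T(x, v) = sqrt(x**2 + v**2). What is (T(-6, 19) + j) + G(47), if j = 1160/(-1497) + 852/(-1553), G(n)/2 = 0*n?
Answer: -3076924/2324841 + sqrt(397) ≈ 18.601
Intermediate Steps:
G(n) = 0 (G(n) = 2*(0*n) = 2*0 = 0)
T(x, v) = sqrt(v**2 + x**2)
j = -3076924/2324841 (j = 1160*(-1/1497) + 852*(-1/1553) = -1160/1497 - 852/1553 = -3076924/2324841 ≈ -1.3235)
(T(-6, 19) + j) + G(47) = (sqrt(19**2 + (-6)**2) - 3076924/2324841) + 0 = (sqrt(361 + 36) - 3076924/2324841) + 0 = (sqrt(397) - 3076924/2324841) + 0 = (-3076924/2324841 + sqrt(397)) + 0 = -3076924/2324841 + sqrt(397)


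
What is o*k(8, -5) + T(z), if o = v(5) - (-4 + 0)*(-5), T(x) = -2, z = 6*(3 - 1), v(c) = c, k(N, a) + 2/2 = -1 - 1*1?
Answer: 43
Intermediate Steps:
k(N, a) = -3 (k(N, a) = -1 + (-1 - 1*1) = -1 + (-1 - 1) = -1 - 2 = -3)
z = 12 (z = 6*2 = 12)
o = -15 (o = 5 - (-4 + 0)*(-5) = 5 - (-4)*(-5) = 5 - 1*20 = 5 - 20 = -15)
o*k(8, -5) + T(z) = -15*(-3) - 2 = 45 - 2 = 43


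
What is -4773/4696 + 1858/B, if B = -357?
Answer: -10429129/1676472 ≈ -6.2209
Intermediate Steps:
-4773/4696 + 1858/B = -4773/4696 + 1858/(-357) = -4773*1/4696 + 1858*(-1/357) = -4773/4696 - 1858/357 = -10429129/1676472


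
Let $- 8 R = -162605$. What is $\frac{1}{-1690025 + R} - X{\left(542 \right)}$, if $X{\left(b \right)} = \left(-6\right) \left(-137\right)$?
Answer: $- \frac{10979943098}{13357595} \approx -822.0$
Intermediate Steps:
$R = \frac{162605}{8}$ ($R = \left(- \frac{1}{8}\right) \left(-162605\right) = \frac{162605}{8} \approx 20326.0$)
$X{\left(b \right)} = 822$
$\frac{1}{-1690025 + R} - X{\left(542 \right)} = \frac{1}{-1690025 + \frac{162605}{8}} - 822 = \frac{1}{- \frac{13357595}{8}} - 822 = - \frac{8}{13357595} - 822 = - \frac{10979943098}{13357595}$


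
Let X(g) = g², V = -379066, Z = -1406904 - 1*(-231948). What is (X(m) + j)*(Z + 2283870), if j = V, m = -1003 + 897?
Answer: -407891836620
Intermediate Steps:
Z = -1174956 (Z = -1406904 + 231948 = -1174956)
m = -106
j = -379066
(X(m) + j)*(Z + 2283870) = ((-106)² - 379066)*(-1174956 + 2283870) = (11236 - 379066)*1108914 = -367830*1108914 = -407891836620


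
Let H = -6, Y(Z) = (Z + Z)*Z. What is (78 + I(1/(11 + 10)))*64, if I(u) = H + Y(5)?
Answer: 7808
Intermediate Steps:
Y(Z) = 2*Z**2 (Y(Z) = (2*Z)*Z = 2*Z**2)
I(u) = 44 (I(u) = -6 + 2*5**2 = -6 + 2*25 = -6 + 50 = 44)
(78 + I(1/(11 + 10)))*64 = (78 + 44)*64 = 122*64 = 7808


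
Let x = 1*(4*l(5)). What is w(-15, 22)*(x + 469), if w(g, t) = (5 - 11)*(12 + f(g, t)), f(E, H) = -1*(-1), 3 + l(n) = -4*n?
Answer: -29406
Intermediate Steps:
l(n) = -3 - 4*n
f(E, H) = 1
w(g, t) = -78 (w(g, t) = (5 - 11)*(12 + 1) = -6*13 = -78)
x = -92 (x = 1*(4*(-3 - 4*5)) = 1*(4*(-3 - 20)) = 1*(4*(-23)) = 1*(-92) = -92)
w(-15, 22)*(x + 469) = -78*(-92 + 469) = -78*377 = -29406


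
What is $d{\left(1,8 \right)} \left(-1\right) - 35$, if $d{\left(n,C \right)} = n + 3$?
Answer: $-39$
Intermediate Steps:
$d{\left(n,C \right)} = 3 + n$
$d{\left(1,8 \right)} \left(-1\right) - 35 = \left(3 + 1\right) \left(-1\right) - 35 = 4 \left(-1\right) - 35 = -4 - 35 = -39$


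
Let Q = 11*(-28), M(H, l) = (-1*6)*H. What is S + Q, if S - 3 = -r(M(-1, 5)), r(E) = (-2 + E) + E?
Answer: -315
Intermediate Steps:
M(H, l) = -6*H
Q = -308
r(E) = -2 + 2*E
S = -7 (S = 3 - (-2 + 2*(-6*(-1))) = 3 - (-2 + 2*6) = 3 - (-2 + 12) = 3 - 1*10 = 3 - 10 = -7)
S + Q = -7 - 308 = -315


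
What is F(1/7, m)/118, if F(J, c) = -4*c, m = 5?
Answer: -10/59 ≈ -0.16949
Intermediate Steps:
F(1/7, m)/118 = -4*5/118 = -20*1/118 = -10/59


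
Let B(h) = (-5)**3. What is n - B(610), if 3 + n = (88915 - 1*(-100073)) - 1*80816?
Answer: 108294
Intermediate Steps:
n = 108169 (n = -3 + ((88915 - 1*(-100073)) - 1*80816) = -3 + ((88915 + 100073) - 80816) = -3 + (188988 - 80816) = -3 + 108172 = 108169)
B(h) = -125
n - B(610) = 108169 - 1*(-125) = 108169 + 125 = 108294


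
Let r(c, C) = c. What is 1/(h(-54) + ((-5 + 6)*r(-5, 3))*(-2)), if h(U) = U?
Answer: -1/44 ≈ -0.022727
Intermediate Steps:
1/(h(-54) + ((-5 + 6)*r(-5, 3))*(-2)) = 1/(-54 + ((-5 + 6)*(-5))*(-2)) = 1/(-54 + (1*(-5))*(-2)) = 1/(-54 - 5*(-2)) = 1/(-54 + 10) = 1/(-44) = -1/44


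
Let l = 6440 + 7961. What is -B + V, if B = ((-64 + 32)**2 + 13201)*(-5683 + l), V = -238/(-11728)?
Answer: -727215457081/5864 ≈ -1.2401e+8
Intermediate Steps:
l = 14401
V = 119/5864 (V = -238*(-1/11728) = 119/5864 ≈ 0.020293)
B = 124013550 (B = ((-64 + 32)**2 + 13201)*(-5683 + 14401) = ((-32)**2 + 13201)*8718 = (1024 + 13201)*8718 = 14225*8718 = 124013550)
-B + V = -1*124013550 + 119/5864 = -124013550 + 119/5864 = -727215457081/5864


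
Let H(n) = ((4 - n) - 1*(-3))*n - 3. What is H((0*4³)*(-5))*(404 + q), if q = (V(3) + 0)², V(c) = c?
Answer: -1239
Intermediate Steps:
H(n) = -3 + n*(7 - n) (H(n) = ((4 - n) + 3)*n - 3 = (7 - n)*n - 3 = n*(7 - n) - 3 = -3 + n*(7 - n))
q = 9 (q = (3 + 0)² = 3² = 9)
H((0*4³)*(-5))*(404 + q) = (-3 - ((0*4³)*(-5))² + 7*((0*4³)*(-5)))*(404 + 9) = (-3 - ((0*64)*(-5))² + 7*((0*64)*(-5)))*413 = (-3 - (0*(-5))² + 7*(0*(-5)))*413 = (-3 - 1*0² + 7*0)*413 = (-3 - 1*0 + 0)*413 = (-3 + 0 + 0)*413 = -3*413 = -1239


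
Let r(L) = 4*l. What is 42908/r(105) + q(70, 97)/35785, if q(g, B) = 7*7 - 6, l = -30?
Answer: -76772881/214710 ≈ -357.57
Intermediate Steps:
r(L) = -120 (r(L) = 4*(-30) = -120)
q(g, B) = 43 (q(g, B) = 49 - 6 = 43)
42908/r(105) + q(70, 97)/35785 = 42908/(-120) + 43/35785 = 42908*(-1/120) + 43*(1/35785) = -10727/30 + 43/35785 = -76772881/214710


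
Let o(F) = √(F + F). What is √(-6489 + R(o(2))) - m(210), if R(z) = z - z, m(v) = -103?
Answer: 103 + 3*I*√721 ≈ 103.0 + 80.554*I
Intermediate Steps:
o(F) = √2*√F (o(F) = √(2*F) = √2*√F)
R(z) = 0
√(-6489 + R(o(2))) - m(210) = √(-6489 + 0) - 1*(-103) = √(-6489) + 103 = 3*I*√721 + 103 = 103 + 3*I*√721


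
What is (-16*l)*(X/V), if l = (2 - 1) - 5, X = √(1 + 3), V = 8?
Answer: 16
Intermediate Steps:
X = 2 (X = √4 = 2)
l = -4 (l = 1 - 5 = -4)
(-16*l)*(X/V) = (-16*(-4))*(2/8) = 64*(2*(⅛)) = 64*(¼) = 16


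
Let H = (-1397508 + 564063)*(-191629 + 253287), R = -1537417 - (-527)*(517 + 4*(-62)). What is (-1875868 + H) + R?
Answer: -51391823332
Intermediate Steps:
R = -1395654 (R = -1537417 - (-527)*(517 - 248) = -1537417 - (-527)*269 = -1537417 - 1*(-141763) = -1537417 + 141763 = -1395654)
H = -51388551810 (H = -833445*61658 = -51388551810)
(-1875868 + H) + R = (-1875868 - 51388551810) - 1395654 = -51390427678 - 1395654 = -51391823332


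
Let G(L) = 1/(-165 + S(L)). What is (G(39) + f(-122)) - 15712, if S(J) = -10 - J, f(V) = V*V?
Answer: -177193/214 ≈ -828.00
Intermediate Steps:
f(V) = V²
G(L) = 1/(-175 - L) (G(L) = 1/(-165 + (-10 - L)) = 1/(-175 - L))
(G(39) + f(-122)) - 15712 = (-1/(175 + 39) + (-122)²) - 15712 = (-1/214 + 14884) - 15712 = 3185175/214 - 15712 = -177193/214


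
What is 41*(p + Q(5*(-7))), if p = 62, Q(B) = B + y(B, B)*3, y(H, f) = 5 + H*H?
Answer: 152397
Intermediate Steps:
y(H, f) = 5 + H²
Q(B) = 15 + B + 3*B² (Q(B) = B + (5 + B²)*3 = B + (15 + 3*B²) = 15 + B + 3*B²)
41*(p + Q(5*(-7))) = 41*(62 + (15 + 5*(-7) + 3*(5*(-7))²)) = 41*(62 + (15 - 35 + 3*(-35)²)) = 41*(62 + (15 - 35 + 3*1225)) = 41*(62 + (15 - 35 + 3675)) = 41*(62 + 3655) = 41*3717 = 152397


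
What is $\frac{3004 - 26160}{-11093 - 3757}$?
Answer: $\frac{11578}{7425} \approx 1.5593$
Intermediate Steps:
$\frac{3004 - 26160}{-11093 - 3757} = - \frac{23156}{-14850} = \left(-23156\right) \left(- \frac{1}{14850}\right) = \frac{11578}{7425}$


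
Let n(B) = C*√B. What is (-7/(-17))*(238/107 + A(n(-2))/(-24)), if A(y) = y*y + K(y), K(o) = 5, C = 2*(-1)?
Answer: 14077/14552 ≈ 0.96736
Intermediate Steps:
C = -2
n(B) = -2*√B
A(y) = 5 + y² (A(y) = y*y + 5 = y² + 5 = 5 + y²)
(-7/(-17))*(238/107 + A(n(-2))/(-24)) = (-7/(-17))*(238/107 + (5 + (-2*I*√2)²)/(-24)) = (-7*(-1/17))*(238*(1/107) + (5 + (-2*I*√2)²)*(-1/24)) = 7*(238/107 + (5 + (-2*I*√2)²)*(-1/24))/17 = 7*(238/107 + (5 - 8)*(-1/24))/17 = 7*(238/107 - 3*(-1/24))/17 = 7*(238/107 + ⅛)/17 = (7/17)*(2011/856) = 14077/14552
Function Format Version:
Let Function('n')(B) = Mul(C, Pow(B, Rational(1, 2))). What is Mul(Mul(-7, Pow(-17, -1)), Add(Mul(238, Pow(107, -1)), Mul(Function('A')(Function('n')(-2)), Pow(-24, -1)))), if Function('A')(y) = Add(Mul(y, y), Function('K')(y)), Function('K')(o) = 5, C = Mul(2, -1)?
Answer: Rational(14077, 14552) ≈ 0.96736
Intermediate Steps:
C = -2
Function('n')(B) = Mul(-2, Pow(B, Rational(1, 2)))
Function('A')(y) = Add(5, Pow(y, 2)) (Function('A')(y) = Add(Mul(y, y), 5) = Add(Pow(y, 2), 5) = Add(5, Pow(y, 2)))
Mul(Mul(-7, Pow(-17, -1)), Add(Mul(238, Pow(107, -1)), Mul(Function('A')(Function('n')(-2)), Pow(-24, -1)))) = Mul(Mul(-7, Pow(-17, -1)), Add(Mul(238, Pow(107, -1)), Mul(Add(5, Pow(Mul(-2, Pow(-2, Rational(1, 2))), 2)), Pow(-24, -1)))) = Mul(Mul(-7, Rational(-1, 17)), Add(Mul(238, Rational(1, 107)), Mul(Add(5, Pow(Mul(-2, Mul(I, Pow(2, Rational(1, 2)))), 2)), Rational(-1, 24)))) = Mul(Rational(7, 17), Add(Rational(238, 107), Mul(Add(5, Pow(Mul(-2, I, Pow(2, Rational(1, 2))), 2)), Rational(-1, 24)))) = Mul(Rational(7, 17), Add(Rational(238, 107), Mul(Add(5, -8), Rational(-1, 24)))) = Mul(Rational(7, 17), Add(Rational(238, 107), Mul(-3, Rational(-1, 24)))) = Mul(Rational(7, 17), Add(Rational(238, 107), Rational(1, 8))) = Mul(Rational(7, 17), Rational(2011, 856)) = Rational(14077, 14552)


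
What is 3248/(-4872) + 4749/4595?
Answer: 5057/13785 ≈ 0.36685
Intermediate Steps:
3248/(-4872) + 4749/4595 = 3248*(-1/4872) + 4749*(1/4595) = -⅔ + 4749/4595 = 5057/13785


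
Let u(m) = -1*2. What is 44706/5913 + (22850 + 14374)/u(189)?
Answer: -36669350/1971 ≈ -18604.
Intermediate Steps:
u(m) = -2
44706/5913 + (22850 + 14374)/u(189) = 44706/5913 + (22850 + 14374)/(-2) = 44706*(1/5913) + 37224*(-½) = 14902/1971 - 18612 = -36669350/1971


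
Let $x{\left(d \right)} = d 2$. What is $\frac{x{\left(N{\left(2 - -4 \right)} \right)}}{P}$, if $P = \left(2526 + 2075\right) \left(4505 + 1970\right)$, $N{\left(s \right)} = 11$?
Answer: $\frac{22}{29791475} \approx 7.3847 \cdot 10^{-7}$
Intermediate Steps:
$P = 29791475$ ($P = 4601 \cdot 6475 = 29791475$)
$x{\left(d \right)} = 2 d$
$\frac{x{\left(N{\left(2 - -4 \right)} \right)}}{P} = \frac{2 \cdot 11}{29791475} = 22 \cdot \frac{1}{29791475} = \frac{22}{29791475}$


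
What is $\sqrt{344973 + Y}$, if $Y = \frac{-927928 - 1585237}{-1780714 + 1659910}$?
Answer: $\frac{\sqrt{1258675946632857}}{60402} \approx 587.36$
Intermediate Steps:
$Y = \frac{2513165}{120804}$ ($Y = - \frac{2513165}{-120804} = \left(-2513165\right) \left(- \frac{1}{120804}\right) = \frac{2513165}{120804} \approx 20.804$)
$\sqrt{344973 + Y} = \sqrt{344973 + \frac{2513165}{120804}} = \sqrt{\frac{41676631457}{120804}} = \frac{\sqrt{1258675946632857}}{60402}$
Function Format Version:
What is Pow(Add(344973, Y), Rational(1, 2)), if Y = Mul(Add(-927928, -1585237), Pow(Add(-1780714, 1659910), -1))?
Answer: Mul(Rational(1, 60402), Pow(1258675946632857, Rational(1, 2))) ≈ 587.36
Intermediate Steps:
Y = Rational(2513165, 120804) (Y = Mul(-2513165, Pow(-120804, -1)) = Mul(-2513165, Rational(-1, 120804)) = Rational(2513165, 120804) ≈ 20.804)
Pow(Add(344973, Y), Rational(1, 2)) = Pow(Add(344973, Rational(2513165, 120804)), Rational(1, 2)) = Pow(Rational(41676631457, 120804), Rational(1, 2)) = Mul(Rational(1, 60402), Pow(1258675946632857, Rational(1, 2)))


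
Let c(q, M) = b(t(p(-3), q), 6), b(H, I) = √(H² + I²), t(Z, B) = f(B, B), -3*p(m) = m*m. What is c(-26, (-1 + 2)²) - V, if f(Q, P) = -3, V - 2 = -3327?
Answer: 3325 + 3*√5 ≈ 3331.7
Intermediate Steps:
V = -3325 (V = 2 - 3327 = -3325)
p(m) = -m²/3 (p(m) = -m*m/3 = -m²/3)
t(Z, B) = -3
c(q, M) = 3*√5 (c(q, M) = √((-3)² + 6²) = √(9 + 36) = √45 = 3*√5)
c(-26, (-1 + 2)²) - V = 3*√5 - 1*(-3325) = 3*√5 + 3325 = 3325 + 3*√5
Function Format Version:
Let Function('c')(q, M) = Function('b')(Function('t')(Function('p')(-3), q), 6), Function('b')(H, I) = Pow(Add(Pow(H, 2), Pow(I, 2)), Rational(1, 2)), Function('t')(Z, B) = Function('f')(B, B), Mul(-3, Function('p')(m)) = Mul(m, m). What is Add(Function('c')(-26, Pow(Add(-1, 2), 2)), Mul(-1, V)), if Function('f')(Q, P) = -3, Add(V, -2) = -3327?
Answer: Add(3325, Mul(3, Pow(5, Rational(1, 2)))) ≈ 3331.7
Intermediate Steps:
V = -3325 (V = Add(2, -3327) = -3325)
Function('p')(m) = Mul(Rational(-1, 3), Pow(m, 2)) (Function('p')(m) = Mul(Rational(-1, 3), Mul(m, m)) = Mul(Rational(-1, 3), Pow(m, 2)))
Function('t')(Z, B) = -3
Function('c')(q, M) = Mul(3, Pow(5, Rational(1, 2))) (Function('c')(q, M) = Pow(Add(Pow(-3, 2), Pow(6, 2)), Rational(1, 2)) = Pow(Add(9, 36), Rational(1, 2)) = Pow(45, Rational(1, 2)) = Mul(3, Pow(5, Rational(1, 2))))
Add(Function('c')(-26, Pow(Add(-1, 2), 2)), Mul(-1, V)) = Add(Mul(3, Pow(5, Rational(1, 2))), Mul(-1, -3325)) = Add(Mul(3, Pow(5, Rational(1, 2))), 3325) = Add(3325, Mul(3, Pow(5, Rational(1, 2))))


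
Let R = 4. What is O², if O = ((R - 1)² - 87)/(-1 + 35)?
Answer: 1521/289 ≈ 5.2630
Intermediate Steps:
O = -39/17 (O = ((4 - 1)² - 87)/(-1 + 35) = (3² - 87)/34 = (9 - 87)*(1/34) = -78*1/34 = -39/17 ≈ -2.2941)
O² = (-39/17)² = 1521/289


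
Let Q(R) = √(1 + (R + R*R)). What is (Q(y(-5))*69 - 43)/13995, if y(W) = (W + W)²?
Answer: -43/13995 + 23*√10101/4665 ≈ 0.49244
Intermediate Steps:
y(W) = 4*W² (y(W) = (2*W)² = 4*W²)
Q(R) = √(1 + R + R²) (Q(R) = √(1 + (R + R²)) = √(1 + R + R²))
(Q(y(-5))*69 - 43)/13995 = (√(1 + 4*(-5)² + (4*(-5)²)²)*69 - 43)/13995 = (√(1 + 4*25 + (4*25)²)*69 - 43)*(1/13995) = (√(1 + 100 + 100²)*69 - 43)*(1/13995) = (√(1 + 100 + 10000)*69 - 43)*(1/13995) = (√10101*69 - 43)*(1/13995) = (69*√10101 - 43)*(1/13995) = (-43 + 69*√10101)*(1/13995) = -43/13995 + 23*√10101/4665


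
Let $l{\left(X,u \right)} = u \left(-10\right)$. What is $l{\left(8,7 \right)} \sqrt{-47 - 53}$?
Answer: $- 700 i \approx - 700.0 i$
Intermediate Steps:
$l{\left(X,u \right)} = - 10 u$
$l{\left(8,7 \right)} \sqrt{-47 - 53} = \left(-10\right) 7 \sqrt{-47 - 53} = - 70 \sqrt{-100} = - 70 \cdot 10 i = - 700 i$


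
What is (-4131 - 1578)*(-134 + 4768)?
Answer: -26455506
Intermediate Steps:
(-4131 - 1578)*(-134 + 4768) = -5709*4634 = -26455506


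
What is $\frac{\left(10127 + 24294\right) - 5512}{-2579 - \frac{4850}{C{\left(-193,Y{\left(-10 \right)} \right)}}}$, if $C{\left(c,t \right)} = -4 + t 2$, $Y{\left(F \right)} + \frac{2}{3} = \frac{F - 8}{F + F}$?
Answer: $- \frac{1532177}{63937} \approx -23.964$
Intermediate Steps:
$Y{\left(F \right)} = - \frac{2}{3} + \frac{-8 + F}{2 F}$ ($Y{\left(F \right)} = - \frac{2}{3} + \frac{F - 8}{F + F} = - \frac{2}{3} + \frac{-8 + F}{2 F}$)
$C{\left(c,t \right)} = -4 + 2 t$
$\frac{\left(10127 + 24294\right) - 5512}{-2579 - \frac{4850}{C{\left(-193,Y{\left(-10 \right)} \right)}}} = \frac{\left(10127 + 24294\right) - 5512}{-2579 - \frac{4850}{-4 + 2 \frac{-24 - -10}{6 \left(-10\right)}}} = \frac{34421 - 5512}{-2579 - \frac{4850}{-4 + 2 \cdot \frac{1}{6} \left(- \frac{1}{10}\right) \left(-24 + 10\right)}} = \frac{28909}{-2579 - \frac{4850}{-4 + 2 \cdot \frac{1}{6} \left(- \frac{1}{10}\right) \left(-14\right)}} = \frac{28909}{-2579 - \frac{4850}{-4 + 2 \cdot \frac{7}{30}}} = \frac{28909}{-2579 - \frac{4850}{-4 + \frac{7}{15}}} = \frac{28909}{-2579 - \frac{4850}{- \frac{53}{15}}} = \frac{28909}{-2579 - - \frac{72750}{53}} = \frac{28909}{-2579 + \frac{72750}{53}} = \frac{28909}{- \frac{63937}{53}} = 28909 \left(- \frac{53}{63937}\right) = - \frac{1532177}{63937}$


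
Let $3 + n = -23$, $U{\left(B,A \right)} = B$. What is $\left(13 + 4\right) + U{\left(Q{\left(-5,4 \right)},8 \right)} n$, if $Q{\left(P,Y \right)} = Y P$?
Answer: $537$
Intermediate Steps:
$Q{\left(P,Y \right)} = P Y$
$n = -26$ ($n = -3 - 23 = -26$)
$\left(13 + 4\right) + U{\left(Q{\left(-5,4 \right)},8 \right)} n = \left(13 + 4\right) + \left(-5\right) 4 \left(-26\right) = 17 - -520 = 17 + 520 = 537$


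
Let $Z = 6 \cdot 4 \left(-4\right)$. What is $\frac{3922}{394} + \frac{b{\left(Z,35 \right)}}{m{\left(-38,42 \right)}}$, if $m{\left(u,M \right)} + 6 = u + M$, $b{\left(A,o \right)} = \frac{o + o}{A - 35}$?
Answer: $\frac{263786}{25807} \approx 10.221$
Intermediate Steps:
$Z = -96$ ($Z = 24 \left(-4\right) = -96$)
$b{\left(A,o \right)} = \frac{2 o}{-35 + A}$
$m{\left(u,M \right)} = -6 + M + u$ ($m{\left(u,M \right)} = -6 + \left(u + M\right) = -6 + \left(M + u\right) = -6 + M + u$)
$\frac{3922}{394} + \frac{b{\left(Z,35 \right)}}{m{\left(-38,42 \right)}} = \frac{3922}{394} + \frac{2 \cdot 35 \frac{1}{-35 - 96}}{-6 + 42 - 38} = 3922 \cdot \frac{1}{394} + \frac{2 \cdot 35 \frac{1}{-131}}{-2} = \frac{1961}{197} + 2 \cdot 35 \left(- \frac{1}{131}\right) \left(- \frac{1}{2}\right) = \frac{1961}{197} - - \frac{35}{131} = \frac{1961}{197} + \frac{35}{131} = \frac{263786}{25807}$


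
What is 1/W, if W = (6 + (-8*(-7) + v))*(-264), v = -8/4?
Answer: -1/15840 ≈ -6.3131e-5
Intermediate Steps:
v = -2 (v = -8*1/4 = -2)
W = -15840 (W = (6 + (-8*(-7) - 2))*(-264) = (6 + (56 - 2))*(-264) = (6 + 54)*(-264) = 60*(-264) = -15840)
1/W = 1/(-15840) = -1/15840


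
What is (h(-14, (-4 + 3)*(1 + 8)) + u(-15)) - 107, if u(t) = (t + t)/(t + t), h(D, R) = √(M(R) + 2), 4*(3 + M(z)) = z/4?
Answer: -106 + 5*I/4 ≈ -106.0 + 1.25*I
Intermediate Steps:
M(z) = -3 + z/16 (M(z) = -3 + (z/4)/4 = -3 + z/16)
h(D, R) = √(-1 + R/16) (h(D, R) = √((-3 + R/16) + 2) = √(-1 + R/16))
u(t) = 1 (u(t) = (2*t)/((2*t)) = (2*t)*(1/(2*t)) = 1)
(h(-14, (-4 + 3)*(1 + 8)) + u(-15)) - 107 = (√(-16 + (-4 + 3)*(1 + 8))/4 + 1) - 107 = (√(-16 - 1*9)/4 + 1) - 107 = (√(-16 - 9)/4 + 1) - 107 = (√(-25)/4 + 1) - 107 = ((5*I)/4 + 1) - 107 = (5*I/4 + 1) - 107 = (1 + 5*I/4) - 107 = -106 + 5*I/4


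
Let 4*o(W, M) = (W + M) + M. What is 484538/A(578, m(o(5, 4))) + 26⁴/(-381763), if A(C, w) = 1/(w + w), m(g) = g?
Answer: 1202360966235/381763 ≈ 3.1495e+6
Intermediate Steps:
o(W, M) = M/2 + W/4 (o(W, M) = ((W + M) + M)/4 = ((M + W) + M)/4 = (W + 2*M)/4 = M/2 + W/4)
A(C, w) = 1/(2*w)
484538/A(578, m(o(5, 4))) + 26⁴/(-381763) = 484538/((1/(2*((½)*4 + (¼)*5)))) + 26⁴/(-381763) = 484538/((1/(2*(2 + 5/4)))) + 456976*(-1/381763) = 484538/((1/(2*(13/4)))) - 456976/381763 = 484538/(((½)*(4/13))) - 456976/381763 = 484538/(2/13) - 456976/381763 = 484538*(13/2) - 456976/381763 = 3149497 - 456976/381763 = 1202360966235/381763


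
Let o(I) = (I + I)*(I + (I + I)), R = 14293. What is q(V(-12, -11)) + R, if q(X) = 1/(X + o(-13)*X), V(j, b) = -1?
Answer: 14507394/1015 ≈ 14293.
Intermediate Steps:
o(I) = 6*I² (o(I) = (2*I)*(I + 2*I) = (2*I)*(3*I) = 6*I²)
q(X) = 1/(1015*X) (q(X) = 1/(X + (6*(-13)²)*X) = 1/(X + (6*169)*X) = 1/(X + 1014*X) = 1/(1015*X))
q(V(-12, -11)) + R = (1/1015)/(-1) + 14293 = (1/1015)*(-1) + 14293 = -1/1015 + 14293 = 14507394/1015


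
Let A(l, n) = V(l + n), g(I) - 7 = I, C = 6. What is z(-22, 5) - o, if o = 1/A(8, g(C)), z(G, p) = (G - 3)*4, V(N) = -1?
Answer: -99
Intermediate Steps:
g(I) = 7 + I
A(l, n) = -1
z(G, p) = -12 + 4*G (z(G, p) = (-3 + G)*4 = -12 + 4*G)
o = -1 (o = 1/(-1) = -1)
z(-22, 5) - o = (-12 + 4*(-22)) - 1*(-1) = (-12 - 88) + 1 = -100 + 1 = -99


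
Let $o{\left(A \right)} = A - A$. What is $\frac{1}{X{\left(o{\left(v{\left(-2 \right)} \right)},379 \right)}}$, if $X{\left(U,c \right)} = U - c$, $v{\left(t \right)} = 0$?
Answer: $- \frac{1}{379} \approx -0.0026385$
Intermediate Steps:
$o{\left(A \right)} = 0$
$\frac{1}{X{\left(o{\left(v{\left(-2 \right)} \right)},379 \right)}} = \frac{1}{0 - 379} = \frac{1}{-379} = - \frac{1}{379}$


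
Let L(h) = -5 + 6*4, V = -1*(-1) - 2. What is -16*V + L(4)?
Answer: 35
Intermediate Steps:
V = -1 (V = 1 - 2 = -1)
L(h) = 19 (L(h) = -5 + 24 = 19)
-16*V + L(4) = -16*(-1) + 19 = 16 + 19 = 35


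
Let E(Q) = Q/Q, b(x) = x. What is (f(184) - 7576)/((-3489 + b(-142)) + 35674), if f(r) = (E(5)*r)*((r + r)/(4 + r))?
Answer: -113048/502007 ≈ -0.22519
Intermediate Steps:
E(Q) = 1
f(r) = 2*r**2/(4 + r) (f(r) = (1*r)*((r + r)/(4 + r)) = r*((2*r)/(4 + r)) = r*(2*r/(4 + r)) = 2*r**2/(4 + r))
(f(184) - 7576)/((-3489 + b(-142)) + 35674) = (2*184**2/(4 + 184) - 7576)/((-3489 - 142) + 35674) = (2*33856/188 - 7576)/(-3631 + 35674) = (2*33856*(1/188) - 7576)/32043 = (16928/47 - 7576)*(1/32043) = -339144/47*1/32043 = -113048/502007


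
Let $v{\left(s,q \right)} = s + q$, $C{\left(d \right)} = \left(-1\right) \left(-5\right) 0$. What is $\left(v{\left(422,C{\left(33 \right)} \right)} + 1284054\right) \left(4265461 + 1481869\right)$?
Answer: $7382307449080$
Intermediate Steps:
$C{\left(d \right)} = 0$ ($C{\left(d \right)} = 5 \cdot 0 = 0$)
$v{\left(s,q \right)} = q + s$
$\left(v{\left(422,C{\left(33 \right)} \right)} + 1284054\right) \left(4265461 + 1481869\right) = \left(\left(0 + 422\right) + 1284054\right) \left(4265461 + 1481869\right) = \left(422 + 1284054\right) 5747330 = 1284476 \cdot 5747330 = 7382307449080$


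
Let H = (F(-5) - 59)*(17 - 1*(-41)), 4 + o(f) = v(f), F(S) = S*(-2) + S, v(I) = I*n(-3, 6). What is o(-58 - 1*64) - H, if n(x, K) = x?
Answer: 3494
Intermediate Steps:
v(I) = -3*I (v(I) = I*(-3) = -3*I)
F(S) = -S (F(S) = -2*S + S = -S)
o(f) = -4 - 3*f
H = -3132 (H = (-1*(-5) - 59)*(17 - 1*(-41)) = (5 - 59)*(17 + 41) = -54*58 = -3132)
o(-58 - 1*64) - H = (-4 - 3*(-58 - 1*64)) - 1*(-3132) = (-4 - 3*(-58 - 64)) + 3132 = (-4 - 3*(-122)) + 3132 = (-4 + 366) + 3132 = 362 + 3132 = 3494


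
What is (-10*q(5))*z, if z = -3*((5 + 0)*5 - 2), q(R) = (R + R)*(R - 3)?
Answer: 13800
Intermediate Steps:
q(R) = 2*R*(-3 + R) (q(R) = (2*R)*(-3 + R) = 2*R*(-3 + R))
z = -69 (z = -3*(5*5 - 2) = -3*(25 - 2) = -3*23 = -69)
(-10*q(5))*z = -20*5*(-3 + 5)*(-69) = -20*5*2*(-69) = -10*20*(-69) = -200*(-69) = 13800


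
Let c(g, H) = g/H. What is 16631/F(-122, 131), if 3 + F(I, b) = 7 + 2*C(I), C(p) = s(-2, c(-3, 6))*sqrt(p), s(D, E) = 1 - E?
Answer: 33262/557 - 49893*I*sqrt(122)/1114 ≈ 59.716 - 494.69*I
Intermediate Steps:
C(p) = 3*sqrt(p)/2 (C(p) = (1 - (-3)/6)*sqrt(p) = (1 - 1*(-1/2))*sqrt(p) = (1 + 1/2)*sqrt(p) = 3*sqrt(p)/2)
F(I, b) = 4 + 3*sqrt(I) (F(I, b) = -3 + (7 + 2*(3*sqrt(I)/2)) = -3 + (7 + 3*sqrt(I)) = 4 + 3*sqrt(I))
16631/F(-122, 131) = 16631/(4 + 3*sqrt(-122)) = 16631/(4 + 3*(I*sqrt(122))) = 16631/(4 + 3*I*sqrt(122))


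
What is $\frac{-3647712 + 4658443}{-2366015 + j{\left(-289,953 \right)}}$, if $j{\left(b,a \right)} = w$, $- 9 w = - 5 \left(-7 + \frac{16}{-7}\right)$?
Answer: $- \frac{63676053}{149059270} \approx -0.42719$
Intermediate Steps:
$w = - \frac{325}{63}$ ($w = - \frac{\left(-5\right) \left(-7 + \frac{16}{-7}\right)}{9} = - \frac{\left(-5\right) \left(-7 + 16 \left(- \frac{1}{7}\right)\right)}{9} = - \frac{\left(-5\right) \left(-7 - \frac{16}{7}\right)}{9} = - \frac{\left(-5\right) \left(- \frac{65}{7}\right)}{9} = \left(- \frac{1}{9}\right) \frac{325}{7} = - \frac{325}{63} \approx -5.1587$)
$j{\left(b,a \right)} = - \frac{325}{63}$
$\frac{-3647712 + 4658443}{-2366015 + j{\left(-289,953 \right)}} = \frac{-3647712 + 4658443}{-2366015 - \frac{325}{63}} = \frac{1010731}{- \frac{149059270}{63}} = 1010731 \left(- \frac{63}{149059270}\right) = - \frac{63676053}{149059270}$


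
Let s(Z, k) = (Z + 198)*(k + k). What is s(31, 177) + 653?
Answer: 81719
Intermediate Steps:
s(Z, k) = 2*k*(198 + Z) (s(Z, k) = (198 + Z)*(2*k) = 2*k*(198 + Z))
s(31, 177) + 653 = 2*177*(198 + 31) + 653 = 2*177*229 + 653 = 81066 + 653 = 81719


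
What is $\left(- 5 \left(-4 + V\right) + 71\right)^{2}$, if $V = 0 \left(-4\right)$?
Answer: $8281$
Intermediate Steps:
$V = 0$
$\left(- 5 \left(-4 + V\right) + 71\right)^{2} = \left(- 5 \left(-4 + 0\right) + 71\right)^{2} = \left(\left(-5\right) \left(-4\right) + 71\right)^{2} = \left(20 + 71\right)^{2} = 91^{2} = 8281$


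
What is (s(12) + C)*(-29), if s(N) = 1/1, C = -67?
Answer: 1914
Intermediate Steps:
s(N) = 1
(s(12) + C)*(-29) = (1 - 67)*(-29) = -66*(-29) = 1914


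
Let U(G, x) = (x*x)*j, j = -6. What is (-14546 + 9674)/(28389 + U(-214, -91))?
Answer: 1624/7099 ≈ 0.22876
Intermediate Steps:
U(G, x) = -6*x**2 (U(G, x) = (x*x)*(-6) = x**2*(-6) = -6*x**2)
(-14546 + 9674)/(28389 + U(-214, -91)) = (-14546 + 9674)/(28389 - 6*(-91)**2) = -4872/(28389 - 6*8281) = -4872/(28389 - 49686) = -4872/(-21297) = -4872*(-1/21297) = 1624/7099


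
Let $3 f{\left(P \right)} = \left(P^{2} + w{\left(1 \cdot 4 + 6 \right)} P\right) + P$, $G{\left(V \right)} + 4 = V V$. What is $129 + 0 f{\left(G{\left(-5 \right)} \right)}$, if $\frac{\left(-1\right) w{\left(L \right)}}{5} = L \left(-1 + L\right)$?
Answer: $129$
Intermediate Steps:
$G{\left(V \right)} = -4 + V^{2}$ ($G{\left(V \right)} = -4 + V V = -4 + V^{2}$)
$w{\left(L \right)} = - 5 L \left(-1 + L\right)$
$f{\left(P \right)} = - \frac{449 P}{3} + \frac{P^{2}}{3}$ ($f{\left(P \right)} = \frac{\left(P^{2} + 5 \left(1 \cdot 4 + 6\right) \left(1 - \left(1 \cdot 4 + 6\right)\right) P\right) + P}{3} = \frac{\left(P^{2} + 5 \left(4 + 6\right) \left(1 - \left(4 + 6\right)\right) P\right) + P}{3} = \frac{\left(P^{2} + 5 \cdot 10 \left(1 - 10\right) P\right) + P}{3} = \frac{\left(P^{2} + 5 \cdot 10 \left(-9\right) P\right) + P}{3} = \frac{\left(P^{2} - 450 P\right) + P}{3} = \frac{P^{2} - 449 P}{3} = - \frac{449 P}{3} + \frac{P^{2}}{3}$)
$129 + 0 f{\left(G{\left(-5 \right)} \right)} = 129 + 0 \frac{\left(-4 + \left(-5\right)^{2}\right) \left(-449 - \left(4 - \left(-5\right)^{2}\right)\right)}{3} = 129 + 0 \frac{\left(-4 + 25\right) \left(-449 + \left(-4 + 25\right)\right)}{3} = 129 + 0 \cdot \frac{1}{3} \cdot 21 \left(-449 + 21\right) = 129 + 0 \cdot \frac{1}{3} \cdot 21 \left(-428\right) = 129 + 0 \left(-2996\right) = 129 + 0 = 129$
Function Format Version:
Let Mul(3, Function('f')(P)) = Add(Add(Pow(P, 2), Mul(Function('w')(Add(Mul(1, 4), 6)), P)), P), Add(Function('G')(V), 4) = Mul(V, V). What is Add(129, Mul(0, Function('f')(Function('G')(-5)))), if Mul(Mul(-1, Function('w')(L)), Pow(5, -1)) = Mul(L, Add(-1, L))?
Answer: 129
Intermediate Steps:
Function('G')(V) = Add(-4, Pow(V, 2)) (Function('G')(V) = Add(-4, Mul(V, V)) = Add(-4, Pow(V, 2)))
Function('w')(L) = Mul(-5, L, Add(-1, L)) (Function('w')(L) = Mul(-5, Mul(L, Add(-1, L))) = Mul(-5, L, Add(-1, L)))
Function('f')(P) = Add(Mul(Rational(-449, 3), P), Mul(Rational(1, 3), Pow(P, 2))) (Function('f')(P) = Mul(Rational(1, 3), Add(Add(Pow(P, 2), Mul(Mul(5, Add(Mul(1, 4), 6), Add(1, Mul(-1, Add(Mul(1, 4), 6)))), P)), P)) = Mul(Rational(1, 3), Add(Add(Pow(P, 2), Mul(Mul(5, Add(4, 6), Add(1, Mul(-1, Add(4, 6)))), P)), P)) = Mul(Rational(1, 3), Add(Add(Pow(P, 2), Mul(Mul(5, 10, Add(1, Mul(-1, 10))), P)), P)) = Mul(Rational(1, 3), Add(Add(Pow(P, 2), Mul(Mul(5, 10, Add(1, -10)), P)), P)) = Mul(Rational(1, 3), Add(Add(Pow(P, 2), Mul(Mul(5, 10, -9), P)), P)) = Mul(Rational(1, 3), Add(Add(Pow(P, 2), Mul(-450, P)), P)) = Mul(Rational(1, 3), Add(Pow(P, 2), Mul(-449, P))) = Add(Mul(Rational(-449, 3), P), Mul(Rational(1, 3), Pow(P, 2))))
Add(129, Mul(0, Function('f')(Function('G')(-5)))) = Add(129, Mul(0, Mul(Rational(1, 3), Add(-4, Pow(-5, 2)), Add(-449, Add(-4, Pow(-5, 2)))))) = Add(129, Mul(0, Mul(Rational(1, 3), Add(-4, 25), Add(-449, Add(-4, 25))))) = Add(129, Mul(0, Mul(Rational(1, 3), 21, Add(-449, 21)))) = Add(129, Mul(0, Mul(Rational(1, 3), 21, -428))) = Add(129, Mul(0, -2996)) = Add(129, 0) = 129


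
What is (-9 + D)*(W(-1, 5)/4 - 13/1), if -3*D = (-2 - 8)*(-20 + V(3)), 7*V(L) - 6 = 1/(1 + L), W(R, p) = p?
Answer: 143491/168 ≈ 854.11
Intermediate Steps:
V(L) = 6/7 + 1/(7*(1 + L))
D = -2675/42 (D = -(-2 - 8)*(-20 + (7 + 6*3)/(7*(1 + 3)))/3 = -(-10)*(-20 + (⅐)*(7 + 18)/4)/3 = -(-10)*(-20 + (⅐)*(¼)*25)/3 = -(-10)*(-20 + 25/28)/3 = -(-10)*(-535)/(3*28) = -⅓*2675/14 = -2675/42 ≈ -63.690)
(-9 + D)*(W(-1, 5)/4 - 13/1) = (-9 - 2675/42)*(5/4 - 13/1) = -3053*(5*(¼) - 13*1)/42 = -3053*(5/4 - 13)/42 = -3053/42*(-47/4) = 143491/168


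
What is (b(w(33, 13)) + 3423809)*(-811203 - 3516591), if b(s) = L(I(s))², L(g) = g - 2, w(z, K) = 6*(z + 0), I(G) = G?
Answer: -14983796581650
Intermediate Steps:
w(z, K) = 6*z
L(g) = -2 + g
b(s) = (-2 + s)²
(b(w(33, 13)) + 3423809)*(-811203 - 3516591) = ((-2 + 6*33)² + 3423809)*(-811203 - 3516591) = ((-2 + 198)² + 3423809)*(-4327794) = (196² + 3423809)*(-4327794) = (38416 + 3423809)*(-4327794) = 3462225*(-4327794) = -14983796581650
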